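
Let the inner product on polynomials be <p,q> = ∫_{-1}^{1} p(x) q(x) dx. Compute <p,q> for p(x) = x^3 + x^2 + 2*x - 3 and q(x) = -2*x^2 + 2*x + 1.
<p,q> = 4/3

Expand the product: p(x)·q(x) = -2*x^5 - x^3 + 11*x^2 - 4*x - 3.
∫_{-1}^{1} of each monomial x^k gives [2/(k+1) if k even, 0 if k odd]. Integrating term-by-term (or equivalently evaluating the antiderivative F(x) = -x^6/3 - x^4/4 + 11*x^3/3 - 2*x^2 - 3*x at the endpoints):
  F(1) − F(−1) = -23/12 − (-13/4) = 4/3.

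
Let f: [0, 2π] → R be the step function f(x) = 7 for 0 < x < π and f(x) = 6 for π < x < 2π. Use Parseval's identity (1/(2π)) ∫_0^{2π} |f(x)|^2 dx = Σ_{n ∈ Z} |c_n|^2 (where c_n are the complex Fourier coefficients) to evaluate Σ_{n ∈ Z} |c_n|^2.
Σ |c_n|^2 = 85/2

Parseval equates the L^2 energy of f (normalised by 1/(2π)) with the ℓ^2 sum of its Fourier coefficients: (1/(2π)) ∫_0^{2π} |f|^2 = Σ |c_n|^2.
Compute the left side: (1/(2π)) [∫_0^π 7^2 dx + ∫_π^{2π} 6^2 dx] = (1/(2π)) · (49π + 36π) = (49 + 36)/2 = 85/2.
So Σ_{n ∈ Z} |c_n|^2 = 85/2.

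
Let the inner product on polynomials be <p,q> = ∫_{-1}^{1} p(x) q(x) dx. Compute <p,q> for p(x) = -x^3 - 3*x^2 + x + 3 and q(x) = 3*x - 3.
<p,q> = -56/5

Expand the product: p(x)·q(x) = -3*x^4 - 6*x^3 + 12*x^2 + 6*x - 9.
∫_{-1}^{1} of each monomial x^k gives [2/(k+1) if k even, 0 if k odd]. Integrating term-by-term (or equivalently evaluating the antiderivative F(x) = -3*x^5/5 - 3*x^4/2 + 4*x^3 + 3*x^2 - 9*x at the endpoints):
  F(1) − F(−1) = -41/10 − (71/10) = -56/5.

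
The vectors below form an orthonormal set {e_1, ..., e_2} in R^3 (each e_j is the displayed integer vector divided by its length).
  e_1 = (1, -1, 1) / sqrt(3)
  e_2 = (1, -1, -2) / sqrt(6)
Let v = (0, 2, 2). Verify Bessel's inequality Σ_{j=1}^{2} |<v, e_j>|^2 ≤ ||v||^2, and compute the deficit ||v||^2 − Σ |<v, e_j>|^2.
Σ |<v, e_j>|^2 = 6; ||v||^2 = 8; deficit = 2

Write each e_j = u_j / sqrt(<u_j, u_j>) where u_j is the displayed integer vector. Then <v, e_j> = <v, u_j> / sqrt(<u_j, u_j>), so |<v, e_j>|^2 = <v, u_j>^2 / <u_j, u_j>.
Coefficients: <v, e_1> = 0/sqrt(3), <v, e_2> = -6/sqrt(6).
Square and sum: Σ |<v, e_j>|^2 = 6.
Compute ||v||^2 = v·v = 8.
Deficit = 8 − 6 = 2 ≥ 0, confirming Bessel's inequality. (The deficit equals ||v − Σ <v,e_j> e_j||^2, the squared distance from v to span{e_j}.)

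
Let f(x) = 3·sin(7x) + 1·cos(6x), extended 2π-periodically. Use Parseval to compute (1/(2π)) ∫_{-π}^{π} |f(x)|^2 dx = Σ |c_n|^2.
Σ |c_n|^2 = 5

Expand |f|^2 and use orthogonality of {sin(nx), cos(mx)} on [-π, π]:
  ∫_{-π}^{π} sin(nx)^2 dx = π, ∫ cos(mx)^2 dx = π, and cross terms integrate to 0.
So ∫_{-π}^{π} f(x)^2 dx = 3^2 · π + 1^2 · π = (9 + 1)π.
Divide by 2π: (9 + 1)/2 = 5.
By Parseval, this equals Σ |c_n|^2.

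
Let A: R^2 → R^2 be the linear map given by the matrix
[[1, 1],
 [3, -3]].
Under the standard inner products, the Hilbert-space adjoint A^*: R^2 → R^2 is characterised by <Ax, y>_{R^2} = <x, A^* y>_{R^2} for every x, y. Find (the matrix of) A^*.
A^* = A^T =
[[1, 3],
 [1, -3]]

For real matrices with standard dot products, the defining identity <Ax, y> = <x, A^* y> gives (Ax)^T y = x^T (A^*) y, i.e. x^T A^T y = x^T (A^*) y. Since this holds for all x, y, we must have A^* = A^T. Therefore
A^* =
[[1, 3],
 [1, -3]].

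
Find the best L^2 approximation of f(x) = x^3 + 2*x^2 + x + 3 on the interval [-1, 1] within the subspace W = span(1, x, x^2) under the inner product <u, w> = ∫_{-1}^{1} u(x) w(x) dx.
g(x) = 2*x^2 + 8*x/5 + 3

The best approximation g ∈ W is the orthogonal projection of f onto W. Writing g = a_0 + a_1 x + a_2 x^2, the coefficients solve the normal equations G · a = b where
  G_{ij} = <φ_i, φ_j> and b_i = <f, φ_i>, with φ_0 = 1, φ_1 = x, φ_2 = x^2.
G =
  [2, 0, 2/3]
  [0, 2/3, 0]
  [2/3, 0, 2/5],
b = (22/3, 16/15, 14/5).
Solving gives a_0 = 3, a_1 = 8/5, a_2 = 2, so
  g(x) = 2*x^2 + 8*x/5 + 3.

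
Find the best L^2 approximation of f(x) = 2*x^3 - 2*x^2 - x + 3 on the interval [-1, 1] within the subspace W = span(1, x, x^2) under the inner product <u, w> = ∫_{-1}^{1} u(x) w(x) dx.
g(x) = -2*x^2 + x/5 + 3

The best approximation g ∈ W is the orthogonal projection of f onto W. Writing g = a_0 + a_1 x + a_2 x^2, the coefficients solve the normal equations G · a = b where
  G_{ij} = <φ_i, φ_j> and b_i = <f, φ_i>, with φ_0 = 1, φ_1 = x, φ_2 = x^2.
G =
  [2, 0, 2/3]
  [0, 2/3, 0]
  [2/3, 0, 2/5],
b = (14/3, 2/15, 6/5).
Solving gives a_0 = 3, a_1 = 1/5, a_2 = -2, so
  g(x) = -2*x^2 + x/5 + 3.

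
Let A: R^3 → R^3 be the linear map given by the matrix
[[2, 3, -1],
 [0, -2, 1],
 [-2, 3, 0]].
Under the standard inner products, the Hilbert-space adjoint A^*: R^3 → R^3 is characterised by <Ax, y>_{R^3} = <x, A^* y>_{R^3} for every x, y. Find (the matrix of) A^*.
A^* = A^T =
[[2, 0, -2],
 [3, -2, 3],
 [-1, 1, 0]]

For real matrices with standard dot products, the defining identity <Ax, y> = <x, A^* y> gives (Ax)^T y = x^T (A^*) y, i.e. x^T A^T y = x^T (A^*) y. Since this holds for all x, y, we must have A^* = A^T. Therefore
A^* =
[[2, 0, -2],
 [3, -2, 3],
 [-1, 1, 0]].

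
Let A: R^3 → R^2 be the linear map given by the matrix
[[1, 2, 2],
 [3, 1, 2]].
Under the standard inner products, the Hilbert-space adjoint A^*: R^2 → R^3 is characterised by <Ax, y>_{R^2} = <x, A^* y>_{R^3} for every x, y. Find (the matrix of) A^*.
A^* = A^T =
[[1, 3],
 [2, 1],
 [2, 2]]

For real matrices with standard dot products, the defining identity <Ax, y> = <x, A^* y> gives (Ax)^T y = x^T (A^*) y, i.e. x^T A^T y = x^T (A^*) y. Since this holds for all x, y, we must have A^* = A^T. Therefore
A^* =
[[1, 3],
 [2, 1],
 [2, 2]].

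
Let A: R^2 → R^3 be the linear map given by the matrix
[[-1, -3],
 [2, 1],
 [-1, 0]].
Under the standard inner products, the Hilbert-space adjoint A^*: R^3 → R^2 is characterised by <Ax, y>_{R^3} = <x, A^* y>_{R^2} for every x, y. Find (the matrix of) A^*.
A^* = A^T =
[[-1, 2, -1],
 [-3, 1, 0]]

For real matrices with standard dot products, the defining identity <Ax, y> = <x, A^* y> gives (Ax)^T y = x^T (A^*) y, i.e. x^T A^T y = x^T (A^*) y. Since this holds for all x, y, we must have A^* = A^T. Therefore
A^* =
[[-1, 2, -1],
 [-3, 1, 0]].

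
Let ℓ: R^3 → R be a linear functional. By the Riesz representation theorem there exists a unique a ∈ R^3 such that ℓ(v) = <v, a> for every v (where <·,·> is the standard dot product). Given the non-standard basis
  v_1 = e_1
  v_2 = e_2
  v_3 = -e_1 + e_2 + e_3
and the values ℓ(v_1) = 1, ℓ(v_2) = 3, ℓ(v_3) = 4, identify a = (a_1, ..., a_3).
a = (1, 3, 2)

Write a = (a_1, ..., a_3) in the standard basis. For each basis vector v_i, ℓ(v_i) = <v_i, a> is a linear equation in the a_j's. Collect the n equations into a matrix system V a = ℓ, where row i of V is v_i (expressed in the standard basis). Since V is invertible (lower-triangular with 1s on the diagonal, up to permutation), solve by back-substitution:
  V =
[[1, 0, 0],
 [0, 1, 0],
 [-1, 1, 1]]
  V a = (1, 3, 4)
Solving gives a = (1, 3, 2).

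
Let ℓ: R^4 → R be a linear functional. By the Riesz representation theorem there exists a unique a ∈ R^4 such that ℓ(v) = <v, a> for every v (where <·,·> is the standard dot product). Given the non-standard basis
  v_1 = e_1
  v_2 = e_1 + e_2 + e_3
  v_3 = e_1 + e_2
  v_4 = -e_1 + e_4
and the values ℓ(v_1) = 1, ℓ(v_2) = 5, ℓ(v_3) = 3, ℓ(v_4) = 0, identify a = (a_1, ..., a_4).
a = (1, 2, 2, 1)

Write a = (a_1, ..., a_4) in the standard basis. For each basis vector v_i, ℓ(v_i) = <v_i, a> is a linear equation in the a_j's. Collect the n equations into a matrix system V a = ℓ, where row i of V is v_i (expressed in the standard basis). Since V is invertible (lower-triangular with 1s on the diagonal, up to permutation), solve by back-substitution:
  V =
[[1, 0, 0, 0],
 [1, 1, 1, 0],
 [1, 1, 0, 0],
 [-1, 0, 0, 1]]
  V a = (1, 5, 3, 0)
Solving gives a = (1, 2, 2, 1).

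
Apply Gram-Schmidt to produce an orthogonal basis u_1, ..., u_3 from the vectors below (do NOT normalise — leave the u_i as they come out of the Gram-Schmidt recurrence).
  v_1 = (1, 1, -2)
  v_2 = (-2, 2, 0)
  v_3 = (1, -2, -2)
Orthogonal basis:
  u_1 = (1, 1, -2)
  u_2 = (-2, 2, 0)
  u_3 = (-1, -1, -1)

Apply the Gram-Schmidt recurrence
  u_1 = v_1
  u_i = v_i − Σ_{j<i} ((v_i · u_j) / (u_j · u_j)) · u_j.

Step by step this gives:
  u_1 = (1, 1, -2)
  u_2 = (-2, 2, 0)
  u_3 = (-1, -1, -1)

Orthogonality check:
  u_2 · u_1 = 0 (should be 0)
  u_3 · u_1 = 0 (should be 0)
  u_3 · u_2 = 0 (should be 0)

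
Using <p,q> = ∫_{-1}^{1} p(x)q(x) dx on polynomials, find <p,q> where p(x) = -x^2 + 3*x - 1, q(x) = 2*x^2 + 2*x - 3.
<p,q> = 148/15

Expand the product: p(x)·q(x) = -2*x^4 + 4*x^3 + 7*x^2 - 11*x + 3.
∫_{-1}^{1} of each monomial x^k gives [2/(k+1) if k even, 0 if k odd]. Integrating term-by-term (or equivalently evaluating the antiderivative F(x) = -2*x^5/5 + x^4 + 7*x^3/3 - 11*x^2/2 + 3*x at the endpoints):
  F(1) − F(−1) = 13/30 − (-283/30) = 148/15.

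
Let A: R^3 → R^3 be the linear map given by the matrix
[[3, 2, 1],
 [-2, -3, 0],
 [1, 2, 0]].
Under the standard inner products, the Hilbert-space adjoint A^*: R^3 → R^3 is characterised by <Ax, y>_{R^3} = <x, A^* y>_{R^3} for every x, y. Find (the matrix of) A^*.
A^* = A^T =
[[3, -2, 1],
 [2, -3, 2],
 [1, 0, 0]]

For real matrices with standard dot products, the defining identity <Ax, y> = <x, A^* y> gives (Ax)^T y = x^T (A^*) y, i.e. x^T A^T y = x^T (A^*) y. Since this holds for all x, y, we must have A^* = A^T. Therefore
A^* =
[[3, -2, 1],
 [2, -3, 2],
 [1, 0, 0]].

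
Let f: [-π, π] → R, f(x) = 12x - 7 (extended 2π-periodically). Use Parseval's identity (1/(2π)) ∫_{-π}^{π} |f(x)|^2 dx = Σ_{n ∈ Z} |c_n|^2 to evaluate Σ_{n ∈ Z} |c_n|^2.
Σ |c_n|^2 = 48π^2 + 49

Expand and integrate term by term over [-π, π]:
  ∫ (12x)^2 dx = 144·(2π^3/3); ∫ 2·12·(-7)·x dx = 0 (odd integrand); ∫ (-7)^2 dx = 49·2π.
So (1/(2π)) ∫_{-π}^{π} (12x - 7)^2 dx = 144π^2/3 + 49 = 48π^2 + 49.
Parseval ⇒ Σ |c_n|^2 = 48π^2 + 49.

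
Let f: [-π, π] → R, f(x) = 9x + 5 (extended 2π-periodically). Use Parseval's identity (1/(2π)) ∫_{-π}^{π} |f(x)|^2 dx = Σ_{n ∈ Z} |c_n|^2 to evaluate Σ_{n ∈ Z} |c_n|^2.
Σ |c_n|^2 = 27π^2 + 25

Expand and integrate term by term over [-π, π]:
  ∫ (9x)^2 dx = 81·(2π^3/3); ∫ 2·9·(5)·x dx = 0 (odd integrand); ∫ 5^2 dx = 25·2π.
So (1/(2π)) ∫_{-π}^{π} (9x + 5)^2 dx = 81π^2/3 + 25 = 27π^2 + 25.
Parseval ⇒ Σ |c_n|^2 = 27π^2 + 25.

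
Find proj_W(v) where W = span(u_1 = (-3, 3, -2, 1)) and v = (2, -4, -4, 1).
proj_W(v) = (27/23, -27/23, 18/23, -9/23)

Set up U = [u_1 | ... | u_1] ∈ R^(4×1). The projector onto W = col(U) is P = U (U^T U)^(-1) U^T.
Compute U^T U =
  [23],
and U^T v = (-9).
Solve U^T U · c = U^T v for the coefficients: c = (-9/23). The projection is proj_W(v) = U c.
Check: (v - proj_W(v)) · u_1 = 0  (should be 0).
Result: proj_W(v) = (27/23, -27/23, 18/23, -9/23).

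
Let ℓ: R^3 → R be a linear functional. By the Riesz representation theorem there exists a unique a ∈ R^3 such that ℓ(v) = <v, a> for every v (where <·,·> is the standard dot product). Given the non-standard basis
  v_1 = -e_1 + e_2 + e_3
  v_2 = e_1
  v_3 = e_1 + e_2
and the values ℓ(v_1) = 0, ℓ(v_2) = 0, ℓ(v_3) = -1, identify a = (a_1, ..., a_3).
a = (0, -1, 1)

Write a = (a_1, ..., a_3) in the standard basis. For each basis vector v_i, ℓ(v_i) = <v_i, a> is a linear equation in the a_j's. Collect the n equations into a matrix system V a = ℓ, where row i of V is v_i (expressed in the standard basis). Since V is invertible (lower-triangular with 1s on the diagonal, up to permutation), solve by back-substitution:
  V =
[[-1, 1, 1],
 [1, 0, 0],
 [1, 1, 0]]
  V a = (0, 0, -1)
Solving gives a = (0, -1, 1).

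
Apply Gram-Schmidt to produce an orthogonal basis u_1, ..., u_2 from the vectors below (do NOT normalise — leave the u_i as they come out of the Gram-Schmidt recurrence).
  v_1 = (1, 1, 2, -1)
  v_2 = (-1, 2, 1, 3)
Orthogonal basis:
  u_1 = (1, 1, 2, -1)
  u_2 = (-1, 2, 1, 3)

Apply the Gram-Schmidt recurrence
  u_1 = v_1
  u_i = v_i − Σ_{j<i} ((v_i · u_j) / (u_j · u_j)) · u_j.

Step by step this gives:
  u_1 = (1, 1, 2, -1)
  u_2 = (-1, 2, 1, 3)

Orthogonality check:
  u_2 · u_1 = 0 (should be 0)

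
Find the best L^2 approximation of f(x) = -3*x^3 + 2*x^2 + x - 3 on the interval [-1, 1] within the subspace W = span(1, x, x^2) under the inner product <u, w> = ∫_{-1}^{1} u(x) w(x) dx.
g(x) = 2*x^2 - 4*x/5 - 3

The best approximation g ∈ W is the orthogonal projection of f onto W. Writing g = a_0 + a_1 x + a_2 x^2, the coefficients solve the normal equations G · a = b where
  G_{ij} = <φ_i, φ_j> and b_i = <f, φ_i>, with φ_0 = 1, φ_1 = x, φ_2 = x^2.
G =
  [2, 0, 2/3]
  [0, 2/3, 0]
  [2/3, 0, 2/5],
b = (-14/3, -8/15, -6/5).
Solving gives a_0 = -3, a_1 = -4/5, a_2 = 2, so
  g(x) = 2*x^2 - 4*x/5 - 3.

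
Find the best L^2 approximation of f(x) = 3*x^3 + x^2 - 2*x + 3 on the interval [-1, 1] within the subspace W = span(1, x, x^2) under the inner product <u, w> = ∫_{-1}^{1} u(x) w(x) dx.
g(x) = x^2 - x/5 + 3

The best approximation g ∈ W is the orthogonal projection of f onto W. Writing g = a_0 + a_1 x + a_2 x^2, the coefficients solve the normal equations G · a = b where
  G_{ij} = <φ_i, φ_j> and b_i = <f, φ_i>, with φ_0 = 1, φ_1 = x, φ_2 = x^2.
G =
  [2, 0, 2/3]
  [0, 2/3, 0]
  [2/3, 0, 2/5],
b = (20/3, -2/15, 12/5).
Solving gives a_0 = 3, a_1 = -1/5, a_2 = 1, so
  g(x) = x^2 - x/5 + 3.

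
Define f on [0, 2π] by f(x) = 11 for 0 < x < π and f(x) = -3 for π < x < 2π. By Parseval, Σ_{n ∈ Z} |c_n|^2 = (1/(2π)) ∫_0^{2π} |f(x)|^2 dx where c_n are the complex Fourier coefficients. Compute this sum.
Σ |c_n|^2 = 65

Parseval equates the L^2 energy of f (normalised by 1/(2π)) with the ℓ^2 sum of its Fourier coefficients: (1/(2π)) ∫_0^{2π} |f|^2 = Σ |c_n|^2.
Compute the left side: (1/(2π)) [∫_0^π 11^2 dx + ∫_π^{2π} (-3)^2 dx] = (1/(2π)) · (121π + 9π) = (121 + 9)/2 = 65.
So Σ_{n ∈ Z} |c_n|^2 = 65.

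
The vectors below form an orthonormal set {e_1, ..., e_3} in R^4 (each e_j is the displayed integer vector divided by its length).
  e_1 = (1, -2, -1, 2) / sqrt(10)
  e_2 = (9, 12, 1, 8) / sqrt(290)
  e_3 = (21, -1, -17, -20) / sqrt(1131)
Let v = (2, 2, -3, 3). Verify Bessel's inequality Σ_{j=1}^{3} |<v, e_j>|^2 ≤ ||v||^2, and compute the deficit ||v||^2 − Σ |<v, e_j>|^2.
Σ |<v, e_j>|^2 = 758/39; ||v||^2 = 26; deficit = 256/39

Write each e_j = u_j / sqrt(<u_j, u_j>) where u_j is the displayed integer vector. Then <v, e_j> = <v, u_j> / sqrt(<u_j, u_j>), so |<v, e_j>|^2 = <v, u_j>^2 / <u_j, u_j>.
Coefficients: <v, e_1> = 7/sqrt(10), <v, e_2> = 63/sqrt(290), <v, e_3> = 31/sqrt(1131).
Square and sum: Σ |<v, e_j>|^2 = 758/39.
Compute ||v||^2 = v·v = 26.
Deficit = 26 − 758/39 = 256/39 ≥ 0, confirming Bessel's inequality. (The deficit equals ||v − Σ <v,e_j> e_j||^2, the squared distance from v to span{e_j}.)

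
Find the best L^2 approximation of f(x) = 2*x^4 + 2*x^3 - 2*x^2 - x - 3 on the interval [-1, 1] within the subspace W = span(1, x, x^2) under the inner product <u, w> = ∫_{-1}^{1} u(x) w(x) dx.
g(x) = -2*x^2/7 + x/5 - 111/35

The best approximation g ∈ W is the orthogonal projection of f onto W. Writing g = a_0 + a_1 x + a_2 x^2, the coefficients solve the normal equations G · a = b where
  G_{ij} = <φ_i, φ_j> and b_i = <f, φ_i>, with φ_0 = 1, φ_1 = x, φ_2 = x^2.
G =
  [2, 0, 2/3]
  [0, 2/3, 0]
  [2/3, 0, 2/5],
b = (-98/15, 2/15, -78/35).
Solving gives a_0 = -111/35, a_1 = 1/5, a_2 = -2/7, so
  g(x) = -2*x^2/7 + x/5 - 111/35.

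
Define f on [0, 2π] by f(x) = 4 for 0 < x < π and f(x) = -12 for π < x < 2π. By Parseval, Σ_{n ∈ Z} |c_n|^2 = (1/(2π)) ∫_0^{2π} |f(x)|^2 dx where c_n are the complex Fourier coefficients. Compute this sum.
Σ |c_n|^2 = 80

Parseval equates the L^2 energy of f (normalised by 1/(2π)) with the ℓ^2 sum of its Fourier coefficients: (1/(2π)) ∫_0^{2π} |f|^2 = Σ |c_n|^2.
Compute the left side: (1/(2π)) [∫_0^π 4^2 dx + ∫_π^{2π} (-12)^2 dx] = (1/(2π)) · (16π + 144π) = (16 + 144)/2 = 80.
So Σ_{n ∈ Z} |c_n|^2 = 80.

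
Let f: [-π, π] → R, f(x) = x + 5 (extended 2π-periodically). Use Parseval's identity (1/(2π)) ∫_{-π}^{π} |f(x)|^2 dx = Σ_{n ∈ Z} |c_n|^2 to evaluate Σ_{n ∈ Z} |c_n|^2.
Σ |c_n|^2 = π^2/3 + 25

Expand and integrate term by term over [-π, π]:
  ∫ (x)^2 dx = 1·(2π^3/3); ∫ 2·1·(5)·x dx = 0 (odd integrand); ∫ 5^2 dx = 25·2π.
So (1/(2π)) ∫_{-π}^{π} (x + 5)^2 dx = 1π^2/3 + 25 = π^2/3 + 25.
Parseval ⇒ Σ |c_n|^2 = π^2/3 + 25.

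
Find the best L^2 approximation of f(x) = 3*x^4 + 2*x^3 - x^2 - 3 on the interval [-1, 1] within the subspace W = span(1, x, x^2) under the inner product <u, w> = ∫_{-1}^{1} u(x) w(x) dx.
g(x) = 11*x^2/7 + 6*x/5 - 114/35

The best approximation g ∈ W is the orthogonal projection of f onto W. Writing g = a_0 + a_1 x + a_2 x^2, the coefficients solve the normal equations G · a = b where
  G_{ij} = <φ_i, φ_j> and b_i = <f, φ_i>, with φ_0 = 1, φ_1 = x, φ_2 = x^2.
G =
  [2, 0, 2/3]
  [0, 2/3, 0]
  [2/3, 0, 2/5],
b = (-82/15, 4/5, -54/35).
Solving gives a_0 = -114/35, a_1 = 6/5, a_2 = 11/7, so
  g(x) = 11*x^2/7 + 6*x/5 - 114/35.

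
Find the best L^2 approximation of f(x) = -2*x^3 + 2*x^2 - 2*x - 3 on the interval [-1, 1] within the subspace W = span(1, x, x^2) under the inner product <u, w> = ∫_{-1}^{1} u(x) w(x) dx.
g(x) = 2*x^2 - 16*x/5 - 3

The best approximation g ∈ W is the orthogonal projection of f onto W. Writing g = a_0 + a_1 x + a_2 x^2, the coefficients solve the normal equations G · a = b where
  G_{ij} = <φ_i, φ_j> and b_i = <f, φ_i>, with φ_0 = 1, φ_1 = x, φ_2 = x^2.
G =
  [2, 0, 2/3]
  [0, 2/3, 0]
  [2/3, 0, 2/5],
b = (-14/3, -32/15, -6/5).
Solving gives a_0 = -3, a_1 = -16/5, a_2 = 2, so
  g(x) = 2*x^2 - 16*x/5 - 3.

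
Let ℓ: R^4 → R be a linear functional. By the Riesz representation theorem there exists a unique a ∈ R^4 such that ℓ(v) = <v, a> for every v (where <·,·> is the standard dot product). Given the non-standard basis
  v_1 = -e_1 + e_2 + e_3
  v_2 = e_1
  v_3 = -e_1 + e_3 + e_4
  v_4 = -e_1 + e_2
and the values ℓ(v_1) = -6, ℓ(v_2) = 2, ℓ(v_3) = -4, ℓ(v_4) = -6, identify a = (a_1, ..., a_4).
a = (2, -4, 0, -2)

Write a = (a_1, ..., a_4) in the standard basis. For each basis vector v_i, ℓ(v_i) = <v_i, a> is a linear equation in the a_j's. Collect the n equations into a matrix system V a = ℓ, where row i of V is v_i (expressed in the standard basis). Since V is invertible (lower-triangular with 1s on the diagonal, up to permutation), solve by back-substitution:
  V =
[[-1, 1, 1, 0],
 [1, 0, 0, 0],
 [-1, 0, 1, 1],
 [-1, 1, 0, 0]]
  V a = (-6, 2, -4, -6)
Solving gives a = (2, -4, 0, -2).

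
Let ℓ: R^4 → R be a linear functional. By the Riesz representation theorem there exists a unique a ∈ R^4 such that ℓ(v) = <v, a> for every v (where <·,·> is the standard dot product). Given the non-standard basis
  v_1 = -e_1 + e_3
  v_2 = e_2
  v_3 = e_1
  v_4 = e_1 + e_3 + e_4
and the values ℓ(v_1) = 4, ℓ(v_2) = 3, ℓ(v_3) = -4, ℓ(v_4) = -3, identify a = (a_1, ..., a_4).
a = (-4, 3, 0, 1)

Write a = (a_1, ..., a_4) in the standard basis. For each basis vector v_i, ℓ(v_i) = <v_i, a> is a linear equation in the a_j's. Collect the n equations into a matrix system V a = ℓ, where row i of V is v_i (expressed in the standard basis). Since V is invertible (lower-triangular with 1s on the diagonal, up to permutation), solve by back-substitution:
  V =
[[-1, 0, 1, 0],
 [0, 1, 0, 0],
 [1, 0, 0, 0],
 [1, 0, 1, 1]]
  V a = (4, 3, -4, -3)
Solving gives a = (-4, 3, 0, 1).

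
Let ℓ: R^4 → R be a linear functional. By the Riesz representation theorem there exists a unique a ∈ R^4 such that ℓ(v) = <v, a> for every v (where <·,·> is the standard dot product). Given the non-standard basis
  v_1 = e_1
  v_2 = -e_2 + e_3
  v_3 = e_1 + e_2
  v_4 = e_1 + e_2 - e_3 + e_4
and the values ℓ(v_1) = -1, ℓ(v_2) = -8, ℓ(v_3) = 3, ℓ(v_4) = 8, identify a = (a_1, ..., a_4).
a = (-1, 4, -4, 1)

Write a = (a_1, ..., a_4) in the standard basis. For each basis vector v_i, ℓ(v_i) = <v_i, a> is a linear equation in the a_j's. Collect the n equations into a matrix system V a = ℓ, where row i of V is v_i (expressed in the standard basis). Since V is invertible (lower-triangular with 1s on the diagonal, up to permutation), solve by back-substitution:
  V =
[[1, 0, 0, 0],
 [0, -1, 1, 0],
 [1, 1, 0, 0],
 [1, 1, -1, 1]]
  V a = (-1, -8, 3, 8)
Solving gives a = (-1, 4, -4, 1).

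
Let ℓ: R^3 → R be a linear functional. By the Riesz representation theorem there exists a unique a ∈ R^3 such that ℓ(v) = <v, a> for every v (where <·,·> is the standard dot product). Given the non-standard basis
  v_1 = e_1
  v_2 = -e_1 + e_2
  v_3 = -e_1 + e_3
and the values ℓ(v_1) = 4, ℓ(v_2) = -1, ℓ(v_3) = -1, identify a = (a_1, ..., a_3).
a = (4, 3, 3)

Write a = (a_1, ..., a_3) in the standard basis. For each basis vector v_i, ℓ(v_i) = <v_i, a> is a linear equation in the a_j's. Collect the n equations into a matrix system V a = ℓ, where row i of V is v_i (expressed in the standard basis). Since V is invertible (lower-triangular with 1s on the diagonal, up to permutation), solve by back-substitution:
  V =
[[1, 0, 0],
 [-1, 1, 0],
 [-1, 0, 1]]
  V a = (4, -1, -1)
Solving gives a = (4, 3, 3).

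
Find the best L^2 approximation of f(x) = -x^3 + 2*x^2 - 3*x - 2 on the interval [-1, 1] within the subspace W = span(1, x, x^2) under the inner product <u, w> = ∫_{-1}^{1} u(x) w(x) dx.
g(x) = 2*x^2 - 18*x/5 - 2

The best approximation g ∈ W is the orthogonal projection of f onto W. Writing g = a_0 + a_1 x + a_2 x^2, the coefficients solve the normal equations G · a = b where
  G_{ij} = <φ_i, φ_j> and b_i = <f, φ_i>, with φ_0 = 1, φ_1 = x, φ_2 = x^2.
G =
  [2, 0, 2/3]
  [0, 2/3, 0]
  [2/3, 0, 2/5],
b = (-8/3, -12/5, -8/15).
Solving gives a_0 = -2, a_1 = -18/5, a_2 = 2, so
  g(x) = 2*x^2 - 18*x/5 - 2.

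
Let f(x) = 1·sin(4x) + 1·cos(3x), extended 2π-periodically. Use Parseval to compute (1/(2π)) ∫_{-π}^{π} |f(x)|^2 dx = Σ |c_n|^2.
Σ |c_n|^2 = 1

Expand |f|^2 and use orthogonality of {sin(nx), cos(mx)} on [-π, π]:
  ∫_{-π}^{π} sin(nx)^2 dx = π, ∫ cos(mx)^2 dx = π, and cross terms integrate to 0.
So ∫_{-π}^{π} f(x)^2 dx = 1^2 · π + 1^2 · π = (1 + 1)π.
Divide by 2π: (1 + 1)/2 = 1.
By Parseval, this equals Σ |c_n|^2.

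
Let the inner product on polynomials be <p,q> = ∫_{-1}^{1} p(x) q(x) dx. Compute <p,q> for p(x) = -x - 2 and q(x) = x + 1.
<p,q> = -14/3

Expand the product: p(x)·q(x) = -x^2 - 3*x - 2.
∫_{-1}^{1} of each monomial x^k gives [2/(k+1) if k even, 0 if k odd]. Integrating term-by-term (or equivalently evaluating the antiderivative F(x) = -x^3/3 - 3*x^2/2 - 2*x at the endpoints):
  F(1) − F(−1) = -23/6 − (5/6) = -14/3.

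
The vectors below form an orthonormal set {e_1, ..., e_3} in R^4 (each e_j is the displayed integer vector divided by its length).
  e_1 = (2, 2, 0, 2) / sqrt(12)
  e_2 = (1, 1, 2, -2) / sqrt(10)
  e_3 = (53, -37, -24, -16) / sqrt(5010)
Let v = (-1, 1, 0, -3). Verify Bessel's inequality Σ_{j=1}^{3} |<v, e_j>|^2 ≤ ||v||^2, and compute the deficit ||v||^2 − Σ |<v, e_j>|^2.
Σ |<v, e_j>|^2 = 1161/167; ||v||^2 = 11; deficit = 676/167

Write each e_j = u_j / sqrt(<u_j, u_j>) where u_j is the displayed integer vector. Then <v, e_j> = <v, u_j> / sqrt(<u_j, u_j>), so |<v, e_j>|^2 = <v, u_j>^2 / <u_j, u_j>.
Coefficients: <v, e_1> = -6/sqrt(12), <v, e_2> = 6/sqrt(10), <v, e_3> = -42/sqrt(5010).
Square and sum: Σ |<v, e_j>|^2 = 1161/167.
Compute ||v||^2 = v·v = 11.
Deficit = 11 − 1161/167 = 676/167 ≥ 0, confirming Bessel's inequality. (The deficit equals ||v − Σ <v,e_j> e_j||^2, the squared distance from v to span{e_j}.)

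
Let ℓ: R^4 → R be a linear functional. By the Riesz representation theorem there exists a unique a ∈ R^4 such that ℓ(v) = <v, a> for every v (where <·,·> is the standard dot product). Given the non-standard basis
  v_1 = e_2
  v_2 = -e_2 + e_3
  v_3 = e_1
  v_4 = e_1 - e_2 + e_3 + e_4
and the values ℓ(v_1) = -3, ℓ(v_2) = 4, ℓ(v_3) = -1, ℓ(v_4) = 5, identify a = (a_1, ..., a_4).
a = (-1, -3, 1, 2)

Write a = (a_1, ..., a_4) in the standard basis. For each basis vector v_i, ℓ(v_i) = <v_i, a> is a linear equation in the a_j's. Collect the n equations into a matrix system V a = ℓ, where row i of V is v_i (expressed in the standard basis). Since V is invertible (lower-triangular with 1s on the diagonal, up to permutation), solve by back-substitution:
  V =
[[0, 1, 0, 0],
 [0, -1, 1, 0],
 [1, 0, 0, 0],
 [1, -1, 1, 1]]
  V a = (-3, 4, -1, 5)
Solving gives a = (-1, -3, 1, 2).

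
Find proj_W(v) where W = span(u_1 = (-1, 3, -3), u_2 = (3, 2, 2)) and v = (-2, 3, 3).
proj_W(v) = (154/157, 198/157, 42/157)

Set up U = [u_1 | ... | u_2] ∈ R^(3×2). The projector onto W = col(U) is P = U (U^T U)^(-1) U^T.
Compute U^T U =
  [19, -3]
  [-3, 17],
and U^T v = (2, 6).
Solve U^T U · c = U^T v for the coefficients: c = (26/157, 60/157). The projection is proj_W(v) = U c.
Check: (v - proj_W(v)) · u_1 = 0  (should be 0).
Check: (v - proj_W(v)) · u_2 = 0  (should be 0).
Result: proj_W(v) = (154/157, 198/157, 42/157).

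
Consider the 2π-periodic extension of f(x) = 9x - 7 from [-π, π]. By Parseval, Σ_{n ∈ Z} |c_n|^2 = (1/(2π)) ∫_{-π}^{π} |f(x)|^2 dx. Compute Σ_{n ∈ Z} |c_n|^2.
Σ |c_n|^2 = 27π^2 + 49

Expand and integrate term by term over [-π, π]:
  ∫ (9x)^2 dx = 81·(2π^3/3); ∫ 2·9·(-7)·x dx = 0 (odd integrand); ∫ (-7)^2 dx = 49·2π.
So (1/(2π)) ∫_{-π}^{π} (9x - 7)^2 dx = 81π^2/3 + 49 = 27π^2 + 49.
Parseval ⇒ Σ |c_n|^2 = 27π^2 + 49.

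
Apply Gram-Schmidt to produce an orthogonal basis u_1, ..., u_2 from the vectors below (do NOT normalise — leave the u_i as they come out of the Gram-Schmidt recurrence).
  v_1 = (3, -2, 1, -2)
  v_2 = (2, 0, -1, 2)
Orthogonal basis:
  u_1 = (3, -2, 1, -2)
  u_2 = (11/6, 1/9, -19/18, 19/9)

Apply the Gram-Schmidt recurrence
  u_1 = v_1
  u_i = v_i − Σ_{j<i} ((v_i · u_j) / (u_j · u_j)) · u_j.

Step by step this gives:
  u_1 = (3, -2, 1, -2)
  u_2 = (11/6, 1/9, -19/18, 19/9)

Orthogonality check:
  u_2 · u_1 = 0 (should be 0)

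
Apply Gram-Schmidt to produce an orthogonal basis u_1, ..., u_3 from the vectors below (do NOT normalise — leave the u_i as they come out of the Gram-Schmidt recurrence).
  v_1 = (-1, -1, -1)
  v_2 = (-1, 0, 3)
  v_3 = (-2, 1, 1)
Orthogonal basis:
  u_1 = (-1, -1, -1)
  u_2 = (-5/3, -2/3, 7/3)
  u_3 = (-27/26, 18/13, -9/26)

Apply the Gram-Schmidt recurrence
  u_1 = v_1
  u_i = v_i − Σ_{j<i} ((v_i · u_j) / (u_j · u_j)) · u_j.

Step by step this gives:
  u_1 = (-1, -1, -1)
  u_2 = (-5/3, -2/3, 7/3)
  u_3 = (-27/26, 18/13, -9/26)

Orthogonality check:
  u_2 · u_1 = 0 (should be 0)
  u_3 · u_1 = 0 (should be 0)
  u_3 · u_2 = 0 (should be 0)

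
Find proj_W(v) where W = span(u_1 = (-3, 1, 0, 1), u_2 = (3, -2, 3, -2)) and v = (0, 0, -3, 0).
proj_W(v) = (6/13, 9/13, -33/13, 9/13)

Set up U = [u_1 | ... | u_2] ∈ R^(4×2). The projector onto W = col(U) is P = U (U^T U)^(-1) U^T.
Compute U^T U =
  [11, -13]
  [-13, 26],
and U^T v = (0, -9).
Solve U^T U · c = U^T v for the coefficients: c = (-1, -11/13). The projection is proj_W(v) = U c.
Check: (v - proj_W(v)) · u_1 = 0  (should be 0).
Check: (v - proj_W(v)) · u_2 = 0  (should be 0).
Result: proj_W(v) = (6/13, 9/13, -33/13, 9/13).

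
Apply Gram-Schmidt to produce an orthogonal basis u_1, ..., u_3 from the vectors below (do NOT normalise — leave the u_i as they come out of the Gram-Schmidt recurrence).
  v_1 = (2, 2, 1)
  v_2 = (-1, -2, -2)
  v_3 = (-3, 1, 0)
Orthogonal basis:
  u_1 = (2, 2, 1)
  u_2 = (7/9, -2/9, -10/9)
  u_3 = (-18/17, 27/17, -18/17)

Apply the Gram-Schmidt recurrence
  u_1 = v_1
  u_i = v_i − Σ_{j<i} ((v_i · u_j) / (u_j · u_j)) · u_j.

Step by step this gives:
  u_1 = (2, 2, 1)
  u_2 = (7/9, -2/9, -10/9)
  u_3 = (-18/17, 27/17, -18/17)

Orthogonality check:
  u_2 · u_1 = 0 (should be 0)
  u_3 · u_1 = 0 (should be 0)
  u_3 · u_2 = 0 (should be 0)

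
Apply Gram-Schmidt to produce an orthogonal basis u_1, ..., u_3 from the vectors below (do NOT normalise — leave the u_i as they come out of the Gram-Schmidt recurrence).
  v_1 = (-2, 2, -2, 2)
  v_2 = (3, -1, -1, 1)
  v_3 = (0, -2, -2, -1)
Orthogonal basis:
  u_1 = (-2, 2, -2, 2)
  u_2 = (5/2, -1/2, -3/2, 3/2)
  u_3 = (-9/11, -18/11, -21/11, -12/11)

Apply the Gram-Schmidt recurrence
  u_1 = v_1
  u_i = v_i − Σ_{j<i} ((v_i · u_j) / (u_j · u_j)) · u_j.

Step by step this gives:
  u_1 = (-2, 2, -2, 2)
  u_2 = (5/2, -1/2, -3/2, 3/2)
  u_3 = (-9/11, -18/11, -21/11, -12/11)

Orthogonality check:
  u_2 · u_1 = 0 (should be 0)
  u_3 · u_1 = 0 (should be 0)
  u_3 · u_2 = 0 (should be 0)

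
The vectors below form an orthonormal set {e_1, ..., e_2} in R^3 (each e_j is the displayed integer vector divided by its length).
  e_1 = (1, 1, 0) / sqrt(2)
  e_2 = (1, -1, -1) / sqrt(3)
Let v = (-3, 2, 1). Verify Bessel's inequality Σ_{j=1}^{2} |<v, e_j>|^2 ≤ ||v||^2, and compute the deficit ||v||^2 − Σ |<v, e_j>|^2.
Σ |<v, e_j>|^2 = 25/2; ||v||^2 = 14; deficit = 3/2

Write each e_j = u_j / sqrt(<u_j, u_j>) where u_j is the displayed integer vector. Then <v, e_j> = <v, u_j> / sqrt(<u_j, u_j>), so |<v, e_j>|^2 = <v, u_j>^2 / <u_j, u_j>.
Coefficients: <v, e_1> = -1/sqrt(2), <v, e_2> = -6/sqrt(3).
Square and sum: Σ |<v, e_j>|^2 = 25/2.
Compute ||v||^2 = v·v = 14.
Deficit = 14 − 25/2 = 3/2 ≥ 0, confirming Bessel's inequality. (The deficit equals ||v − Σ <v,e_j> e_j||^2, the squared distance from v to span{e_j}.)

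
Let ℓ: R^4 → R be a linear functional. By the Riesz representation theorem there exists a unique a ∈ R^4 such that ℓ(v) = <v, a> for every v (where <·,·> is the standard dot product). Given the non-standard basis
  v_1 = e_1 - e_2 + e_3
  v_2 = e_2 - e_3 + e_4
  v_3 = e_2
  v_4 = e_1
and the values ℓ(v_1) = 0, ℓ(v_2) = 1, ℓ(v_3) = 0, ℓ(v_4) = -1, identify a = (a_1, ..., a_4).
a = (-1, 0, 1, 2)

Write a = (a_1, ..., a_4) in the standard basis. For each basis vector v_i, ℓ(v_i) = <v_i, a> is a linear equation in the a_j's. Collect the n equations into a matrix system V a = ℓ, where row i of V is v_i (expressed in the standard basis). Since V is invertible (lower-triangular with 1s on the diagonal, up to permutation), solve by back-substitution:
  V =
[[1, -1, 1, 0],
 [0, 1, -1, 1],
 [0, 1, 0, 0],
 [1, 0, 0, 0]]
  V a = (0, 1, 0, -1)
Solving gives a = (-1, 0, 1, 2).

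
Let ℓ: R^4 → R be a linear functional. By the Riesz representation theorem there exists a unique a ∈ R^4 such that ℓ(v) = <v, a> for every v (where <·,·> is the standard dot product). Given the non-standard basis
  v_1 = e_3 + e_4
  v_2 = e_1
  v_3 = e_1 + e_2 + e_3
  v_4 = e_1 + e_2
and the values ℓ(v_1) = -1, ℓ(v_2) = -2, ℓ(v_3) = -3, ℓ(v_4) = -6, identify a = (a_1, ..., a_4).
a = (-2, -4, 3, -4)

Write a = (a_1, ..., a_4) in the standard basis. For each basis vector v_i, ℓ(v_i) = <v_i, a> is a linear equation in the a_j's. Collect the n equations into a matrix system V a = ℓ, where row i of V is v_i (expressed in the standard basis). Since V is invertible (lower-triangular with 1s on the diagonal, up to permutation), solve by back-substitution:
  V =
[[0, 0, 1, 1],
 [1, 0, 0, 0],
 [1, 1, 1, 0],
 [1, 1, 0, 0]]
  V a = (-1, -2, -3, -6)
Solving gives a = (-2, -4, 3, -4).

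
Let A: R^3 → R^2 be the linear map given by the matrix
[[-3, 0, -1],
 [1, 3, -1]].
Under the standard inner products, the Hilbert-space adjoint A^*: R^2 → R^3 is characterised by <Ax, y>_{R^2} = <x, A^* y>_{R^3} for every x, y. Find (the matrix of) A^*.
A^* = A^T =
[[-3, 1],
 [0, 3],
 [-1, -1]]

For real matrices with standard dot products, the defining identity <Ax, y> = <x, A^* y> gives (Ax)^T y = x^T (A^*) y, i.e. x^T A^T y = x^T (A^*) y. Since this holds for all x, y, we must have A^* = A^T. Therefore
A^* =
[[-3, 1],
 [0, 3],
 [-1, -1]].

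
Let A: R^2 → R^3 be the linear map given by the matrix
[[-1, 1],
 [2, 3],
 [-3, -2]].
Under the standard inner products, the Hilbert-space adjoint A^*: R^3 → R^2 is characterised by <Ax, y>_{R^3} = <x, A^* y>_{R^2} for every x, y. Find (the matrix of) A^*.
A^* = A^T =
[[-1, 2, -3],
 [1, 3, -2]]

For real matrices with standard dot products, the defining identity <Ax, y> = <x, A^* y> gives (Ax)^T y = x^T (A^*) y, i.e. x^T A^T y = x^T (A^*) y. Since this holds for all x, y, we must have A^* = A^T. Therefore
A^* =
[[-1, 2, -3],
 [1, 3, -2]].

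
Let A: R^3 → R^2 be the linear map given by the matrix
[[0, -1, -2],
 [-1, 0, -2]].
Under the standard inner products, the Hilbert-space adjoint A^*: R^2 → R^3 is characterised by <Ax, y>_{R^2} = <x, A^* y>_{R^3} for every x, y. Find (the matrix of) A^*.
A^* = A^T =
[[0, -1],
 [-1, 0],
 [-2, -2]]

For real matrices with standard dot products, the defining identity <Ax, y> = <x, A^* y> gives (Ax)^T y = x^T (A^*) y, i.e. x^T A^T y = x^T (A^*) y. Since this holds for all x, y, we must have A^* = A^T. Therefore
A^* =
[[0, -1],
 [-1, 0],
 [-2, -2]].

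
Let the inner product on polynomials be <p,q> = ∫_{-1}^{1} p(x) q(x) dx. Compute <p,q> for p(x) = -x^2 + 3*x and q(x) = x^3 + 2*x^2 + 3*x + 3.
<p,q> = 22/5

Expand the product: p(x)·q(x) = -x^5 + x^4 + 3*x^3 + 6*x^2 + 9*x.
∫_{-1}^{1} of each monomial x^k gives [2/(k+1) if k even, 0 if k odd]. Integrating term-by-term (or equivalently evaluating the antiderivative F(x) = -x^6/6 + x^5/5 + 3*x^4/4 + 2*x^3 + 9*x^2/2 at the endpoints):
  F(1) − F(−1) = 437/60 − (173/60) = 22/5.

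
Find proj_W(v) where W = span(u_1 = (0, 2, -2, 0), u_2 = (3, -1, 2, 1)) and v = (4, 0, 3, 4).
proj_W(v) = (5, -2/3, 7/3, 5/3)

Set up U = [u_1 | ... | u_2] ∈ R^(4×2). The projector onto W = col(U) is P = U (U^T U)^(-1) U^T.
Compute U^T U =
  [8, -6]
  [-6, 15],
and U^T v = (-6, 22).
Solve U^T U · c = U^T v for the coefficients: c = (1/2, 5/3). The projection is proj_W(v) = U c.
Check: (v - proj_W(v)) · u_1 = 0  (should be 0).
Check: (v - proj_W(v)) · u_2 = 0  (should be 0).
Result: proj_W(v) = (5, -2/3, 7/3, 5/3).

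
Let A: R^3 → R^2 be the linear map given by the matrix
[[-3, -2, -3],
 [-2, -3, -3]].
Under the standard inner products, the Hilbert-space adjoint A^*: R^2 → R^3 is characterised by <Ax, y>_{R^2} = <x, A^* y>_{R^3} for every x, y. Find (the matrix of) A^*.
A^* = A^T =
[[-3, -2],
 [-2, -3],
 [-3, -3]]

For real matrices with standard dot products, the defining identity <Ax, y> = <x, A^* y> gives (Ax)^T y = x^T (A^*) y, i.e. x^T A^T y = x^T (A^*) y. Since this holds for all x, y, we must have A^* = A^T. Therefore
A^* =
[[-3, -2],
 [-2, -3],
 [-3, -3]].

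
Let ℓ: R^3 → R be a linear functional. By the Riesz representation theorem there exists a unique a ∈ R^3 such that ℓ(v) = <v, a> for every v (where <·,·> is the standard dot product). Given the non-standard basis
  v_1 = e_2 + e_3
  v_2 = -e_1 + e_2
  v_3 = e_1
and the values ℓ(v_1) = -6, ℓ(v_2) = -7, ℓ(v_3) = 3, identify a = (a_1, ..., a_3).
a = (3, -4, -2)

Write a = (a_1, ..., a_3) in the standard basis. For each basis vector v_i, ℓ(v_i) = <v_i, a> is a linear equation in the a_j's. Collect the n equations into a matrix system V a = ℓ, where row i of V is v_i (expressed in the standard basis). Since V is invertible (lower-triangular with 1s on the diagonal, up to permutation), solve by back-substitution:
  V =
[[0, 1, 1],
 [-1, 1, 0],
 [1, 0, 0]]
  V a = (-6, -7, 3)
Solving gives a = (3, -4, -2).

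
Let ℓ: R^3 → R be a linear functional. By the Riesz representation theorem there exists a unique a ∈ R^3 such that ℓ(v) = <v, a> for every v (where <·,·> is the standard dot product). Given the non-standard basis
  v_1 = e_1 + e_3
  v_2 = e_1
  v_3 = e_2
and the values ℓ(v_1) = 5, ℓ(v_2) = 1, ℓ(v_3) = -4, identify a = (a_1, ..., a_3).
a = (1, -4, 4)

Write a = (a_1, ..., a_3) in the standard basis. For each basis vector v_i, ℓ(v_i) = <v_i, a> is a linear equation in the a_j's. Collect the n equations into a matrix system V a = ℓ, where row i of V is v_i (expressed in the standard basis). Since V is invertible (lower-triangular with 1s on the diagonal, up to permutation), solve by back-substitution:
  V =
[[1, 0, 1],
 [1, 0, 0],
 [0, 1, 0]]
  V a = (5, 1, -4)
Solving gives a = (1, -4, 4).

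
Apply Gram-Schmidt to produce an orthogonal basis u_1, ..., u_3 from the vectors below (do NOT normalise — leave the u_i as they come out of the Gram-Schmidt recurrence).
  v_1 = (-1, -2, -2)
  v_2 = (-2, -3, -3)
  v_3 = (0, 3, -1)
Orthogonal basis:
  u_1 = (-1, -2, -2)
  u_2 = (-4/9, 1/9, 1/9)
  u_3 = (0, 2, -2)

Apply the Gram-Schmidt recurrence
  u_1 = v_1
  u_i = v_i − Σ_{j<i} ((v_i · u_j) / (u_j · u_j)) · u_j.

Step by step this gives:
  u_1 = (-1, -2, -2)
  u_2 = (-4/9, 1/9, 1/9)
  u_3 = (0, 2, -2)

Orthogonality check:
  u_2 · u_1 = 0 (should be 0)
  u_3 · u_1 = 0 (should be 0)
  u_3 · u_2 = 0 (should be 0)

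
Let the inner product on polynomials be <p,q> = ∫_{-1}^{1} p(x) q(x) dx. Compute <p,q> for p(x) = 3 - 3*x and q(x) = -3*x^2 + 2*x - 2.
<p,q> = -22

Expand the product: p(x)·q(x) = 9*x^3 - 15*x^2 + 12*x - 6.
∫_{-1}^{1} of each monomial x^k gives [2/(k+1) if k even, 0 if k odd]. Integrating term-by-term (or equivalently evaluating the antiderivative F(x) = 9*x^4/4 - 5*x^3 + 6*x^2 - 6*x at the endpoints):
  F(1) − F(−1) = -11/4 − (77/4) = -22.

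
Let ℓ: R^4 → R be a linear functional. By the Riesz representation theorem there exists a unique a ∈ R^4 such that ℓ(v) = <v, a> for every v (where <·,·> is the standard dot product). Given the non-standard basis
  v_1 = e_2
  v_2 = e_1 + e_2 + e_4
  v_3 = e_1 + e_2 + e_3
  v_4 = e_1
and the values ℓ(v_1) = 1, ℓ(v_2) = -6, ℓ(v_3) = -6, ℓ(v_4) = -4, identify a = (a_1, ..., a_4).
a = (-4, 1, -3, -3)

Write a = (a_1, ..., a_4) in the standard basis. For each basis vector v_i, ℓ(v_i) = <v_i, a> is a linear equation in the a_j's. Collect the n equations into a matrix system V a = ℓ, where row i of V is v_i (expressed in the standard basis). Since V is invertible (lower-triangular with 1s on the diagonal, up to permutation), solve by back-substitution:
  V =
[[0, 1, 0, 0],
 [1, 1, 0, 1],
 [1, 1, 1, 0],
 [1, 0, 0, 0]]
  V a = (1, -6, -6, -4)
Solving gives a = (-4, 1, -3, -3).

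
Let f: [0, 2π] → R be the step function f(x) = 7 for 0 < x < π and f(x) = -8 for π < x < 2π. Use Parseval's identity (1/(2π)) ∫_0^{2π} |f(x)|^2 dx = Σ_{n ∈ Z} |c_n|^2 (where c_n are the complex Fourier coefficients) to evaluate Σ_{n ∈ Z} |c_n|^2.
Σ |c_n|^2 = 113/2

Parseval equates the L^2 energy of f (normalised by 1/(2π)) with the ℓ^2 sum of its Fourier coefficients: (1/(2π)) ∫_0^{2π} |f|^2 = Σ |c_n|^2.
Compute the left side: (1/(2π)) [∫_0^π 7^2 dx + ∫_π^{2π} (-8)^2 dx] = (1/(2π)) · (49π + 64π) = (49 + 64)/2 = 113/2.
So Σ_{n ∈ Z} |c_n|^2 = 113/2.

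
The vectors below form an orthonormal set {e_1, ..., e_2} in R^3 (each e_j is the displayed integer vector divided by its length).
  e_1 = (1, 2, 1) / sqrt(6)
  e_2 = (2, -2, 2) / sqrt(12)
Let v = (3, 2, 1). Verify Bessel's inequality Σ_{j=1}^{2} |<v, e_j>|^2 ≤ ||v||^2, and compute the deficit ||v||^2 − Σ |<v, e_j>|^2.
Σ |<v, e_j>|^2 = 12; ||v||^2 = 14; deficit = 2

Write each e_j = u_j / sqrt(<u_j, u_j>) where u_j is the displayed integer vector. Then <v, e_j> = <v, u_j> / sqrt(<u_j, u_j>), so |<v, e_j>|^2 = <v, u_j>^2 / <u_j, u_j>.
Coefficients: <v, e_1> = 8/sqrt(6), <v, e_2> = 4/sqrt(12).
Square and sum: Σ |<v, e_j>|^2 = 12.
Compute ||v||^2 = v·v = 14.
Deficit = 14 − 12 = 2 ≥ 0, confirming Bessel's inequality. (The deficit equals ||v − Σ <v,e_j> e_j||^2, the squared distance from v to span{e_j}.)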